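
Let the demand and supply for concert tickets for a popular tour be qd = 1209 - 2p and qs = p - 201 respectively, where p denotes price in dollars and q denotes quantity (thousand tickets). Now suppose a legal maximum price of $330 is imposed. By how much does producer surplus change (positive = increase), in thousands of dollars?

In a free market, 1209 - 2p = p - 201 gives the equilibrium p* = 470, q* = 269.
Because the ceiling (330) lies below the market-clearing price, it is binding.
At p = 330: qd = 1209 - 2·330 = 549 and qs = 330 - 201 = 129.
Producer surplus without the control is ½ · (470 - 201) · 269 = 36180.5.
With the ceiling, producers sell 129 units at 330, so PS = ½ · (330 - 201) · 129 = 8320.5.
Change in producer surplus = 8320.5 - 36180.5 = -27860.

-27860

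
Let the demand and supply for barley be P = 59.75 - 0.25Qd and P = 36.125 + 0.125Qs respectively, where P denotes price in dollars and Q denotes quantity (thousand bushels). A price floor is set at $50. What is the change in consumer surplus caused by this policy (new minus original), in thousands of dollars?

Rearranging demand gives Qd = 239 - 4P; rearranging supply gives Qs = 8P - 289. Without the control the market clears where 239 - 4P = 8P - 289, i.e. P* = 44 and Q* = 63.
The floor of 50 is above the equilibrium price 44, so it binds.
At P = 50: Qd = 239 - 4·50 = 39 and Qs = 8·50 - 289 = 111.
Consumer surplus without the control is ½ · (59.75 - 44) · 63 = 496.125.
With the floor, consumers buy 39 units at 50, so CS = ½ · (59.75 - 50) · 39 = 190.125.
Change in consumer surplus = 190.125 - 496.125 = -306.

-306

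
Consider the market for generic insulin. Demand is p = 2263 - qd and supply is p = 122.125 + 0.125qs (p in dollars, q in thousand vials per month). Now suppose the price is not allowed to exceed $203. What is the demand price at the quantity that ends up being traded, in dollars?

Rearranging demand gives qd = 2263 - p; rearranging supply gives qs = 8p - 977. Setting quantity demanded equal to quantity supplied, 2263 - p = 8p - 977, gives p* = 360 and q* = 1903.
Since 203 < 360, the ceiling is binding.
At p = 203: qd = 2263 - 203 = 2060 and qs = 8·203 - 977 = 647.
Only 647 units reach the market. On the demand curve, the marginal buyer's willingness to pay at q = 647 is (2263 - 647) = 1616.

1616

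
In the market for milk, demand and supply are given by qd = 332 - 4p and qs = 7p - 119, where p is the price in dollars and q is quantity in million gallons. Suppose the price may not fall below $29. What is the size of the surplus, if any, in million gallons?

0

Setting quantity demanded equal to quantity supplied, 332 - 4p = 7p - 119, gives p* = 41 and q* = 168.
The floor of 29 is below the equilibrium price 41, so it is not binding; the market clears at p* = 41, q* = 168.
Since the control does not bind, there is no surplus.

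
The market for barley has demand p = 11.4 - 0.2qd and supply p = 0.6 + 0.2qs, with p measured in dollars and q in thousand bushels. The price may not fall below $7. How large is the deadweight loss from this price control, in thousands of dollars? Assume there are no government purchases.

5

Rearranging demand gives qd = 57 - 5p; rearranging supply gives qs = 5p - 3. Without the control the market clears where 57 - 5p = 5p - 3, i.e. p* = 6 and q* = 27.
Since 7 > 6, the floor is binding.
At p = 7: qd = 57 - 5·7 = 22 and qs = 5·7 - 3 = 32.
Quantity traded falls to 22. At q = 22 the demand price is (57 - 22)/5 = 7 and the supply price is (3 + 22)/5 = 5.
Deadweight loss = ½ · (7 - 5) · (27 - 22) = ½ · 2 · 5 = 5.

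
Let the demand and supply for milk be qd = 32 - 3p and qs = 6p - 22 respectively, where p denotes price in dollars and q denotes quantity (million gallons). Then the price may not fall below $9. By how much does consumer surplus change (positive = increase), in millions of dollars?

Setting quantity demanded equal to quantity supplied, 32 - 3p = 6p - 22, gives p* = 6 and q* = 14.
The floor of 9 is above the equilibrium price 6, so it binds.
At p = 9: qd = 32 - 3·9 = 5 and qs = 6·9 - 22 = 32.
Consumer surplus without the control is ½ · (32/3 - 6) · 14 = 98/3.
With the floor, consumers buy 5 units at 9, so CS = ½ · (32/3 - 9) · 5 = 25/6.
Change in consumer surplus = 25/6 - 98/3 = -28.5.

-28.5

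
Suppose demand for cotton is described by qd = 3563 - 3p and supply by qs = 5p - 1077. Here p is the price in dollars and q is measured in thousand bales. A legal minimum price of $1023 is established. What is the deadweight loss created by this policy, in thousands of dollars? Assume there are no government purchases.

Without the control the market clears where 3563 - 3p = 5p - 1077, i.e. p* = 580 and q* = 1823.
The floor of 1023 is above the equilibrium price 580, so it binds.
At p = 1023: qd = 3563 - 3·1023 = 494 and qs = 5·1023 - 1077 = 4038.
Quantity traded falls to 494. At q = 494 the demand price is (3563 - 494)/3 = 1023 and the supply price is (1077 + 494)/5 = 314.2.
Deadweight loss = ½ · (1023 - 314.2) · (1823 - 494) = ½ · 708.8 · 1329 = 470997.6.

470997.6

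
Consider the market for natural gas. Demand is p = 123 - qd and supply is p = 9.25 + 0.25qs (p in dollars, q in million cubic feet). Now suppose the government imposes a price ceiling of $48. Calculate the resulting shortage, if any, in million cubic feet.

0

Rearranging demand gives qd = 123 - p; rearranging supply gives qs = 4p - 37. In a free market, 123 - p = 4p - 37 gives the equilibrium p* = 32, q* = 91.
Since 48 is above p* = 32, the ceiling does not bind and the free-market outcome prevails.
Since the control does not bind, there is no shortage.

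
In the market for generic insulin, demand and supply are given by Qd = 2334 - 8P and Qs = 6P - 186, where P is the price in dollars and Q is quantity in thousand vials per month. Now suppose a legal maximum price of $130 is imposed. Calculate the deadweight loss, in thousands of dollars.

Setting quantity demanded equal to quantity supplied, 2334 - 8P = 6P - 186, gives P* = 180 and Q* = 894.
Because the ceiling (130) lies below the market-clearing price, it is binding.
At P = 130: Qd = 2334 - 8·130 = 1294 and Qs = 6·130 - 186 = 594.
Quantity traded falls to 594. At Q = 594 the demand price is (2334 - 594)/8 = 217.5 and the supply price is (186 + 594)/6 = 130.
Deadweight loss = ½ · (217.5 - 130) · (894 - 594) = ½ · 87.5 · 300 = 13125.

13125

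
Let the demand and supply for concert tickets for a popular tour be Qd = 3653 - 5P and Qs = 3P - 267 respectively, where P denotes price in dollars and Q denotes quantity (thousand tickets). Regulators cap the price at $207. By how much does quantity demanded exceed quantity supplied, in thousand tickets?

2264

Equilibrium: 3653 - 5P = 3P - 267, so 3920 = 8P and P* = 490, Q* = 1203.
Because the ceiling (207) lies below the market-clearing price, it is binding.
At P = 207: Qd = 3653 - 5·207 = 2618 and Qs = 3·207 - 267 = 354.
Shortage = Qd - Qs = 2618 - 354 = 2264.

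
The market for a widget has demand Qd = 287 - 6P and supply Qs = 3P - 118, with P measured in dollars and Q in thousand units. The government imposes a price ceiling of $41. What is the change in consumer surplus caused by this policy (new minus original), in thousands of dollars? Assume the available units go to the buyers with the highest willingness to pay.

8

Without the control the market clears where 287 - 6P = 3P - 118, i.e. P* = 45 and Q* = 17.
The ceiling of 41 is below the equilibrium price 45, so it binds.
At P = 41: Qd = 287 - 6·41 = 41 and Qs = 3·41 - 118 = 5.
Consumer surplus without the control is ½ · (287/6 - 45) · 17 = 289/12.
With the ceiling, 5 units are sold at 41 (assume they go to the highest-value buyers). The demand price at Q = 5 is 47, so CS = ½ · [(287/6 - 41) + (47 - 41)] · 5 = 385/12.
Change in consumer surplus = 385/12 - 289/12 = 8.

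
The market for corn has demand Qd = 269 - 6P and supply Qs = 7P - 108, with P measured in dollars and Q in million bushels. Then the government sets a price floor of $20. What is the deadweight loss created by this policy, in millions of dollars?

0

Equilibrium: 269 - 6P = 7P - 108, so 377 = 13P and P* = 29, Q* = 95.
Since 20 is below P* = 29, the floor does not bind and the free-market outcome prevails.
Since the control does not bind, no trades are prevented and deadweight loss is zero.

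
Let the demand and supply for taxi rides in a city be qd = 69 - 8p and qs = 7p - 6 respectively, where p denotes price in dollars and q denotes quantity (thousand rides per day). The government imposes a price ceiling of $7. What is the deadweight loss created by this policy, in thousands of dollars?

0

Equilibrium: 69 - 8p = 7p - 6, so 75 = 15p and p* = 5, q* = 29.
The ceiling of 7 is above the equilibrium price 5, so it is not binding; the market clears at p* = 5, q* = 29.
Since the control does not bind, no trades are prevented and deadweight loss is zero.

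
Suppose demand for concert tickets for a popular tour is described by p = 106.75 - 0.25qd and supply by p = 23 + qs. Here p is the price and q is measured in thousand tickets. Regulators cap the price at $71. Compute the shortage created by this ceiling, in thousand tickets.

95

Rearranging demand gives qd = 427 - 4p; rearranging supply gives qs = p - 23. Setting quantity demanded equal to quantity supplied, 427 - 4p = p - 23, gives p* = 90 and q* = 67.
The ceiling of 71 is below the equilibrium price 90, so it binds.
At p = 71: qd = 427 - 4·71 = 143 and qs = 71 - 23 = 48.
Shortage = qd - qs = 143 - 48 = 95.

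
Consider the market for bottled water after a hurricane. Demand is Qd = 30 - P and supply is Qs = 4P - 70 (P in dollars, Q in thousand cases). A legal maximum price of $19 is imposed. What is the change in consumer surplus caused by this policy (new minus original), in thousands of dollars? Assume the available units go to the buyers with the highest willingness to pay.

In a free market, 30 - P = 4P - 70 gives the equilibrium P* = 20, Q* = 10.
Because the ceiling (19) lies below the market-clearing price, it is binding.
At P = 19: Qd = 30 - 19 = 11 and Qs = 4·19 - 70 = 6.
Consumer surplus without the control is ½ · (30 - 20) · 10 = 50.
With the ceiling, 6 units are sold at 19 (assume they go to the highest-value buyers). The demand price at Q = 6 is 24, so CS = ½ · [(30 - 19) + (24 - 19)] · 6 = 48.
Change in consumer surplus = 48 - 50 = -2.

-2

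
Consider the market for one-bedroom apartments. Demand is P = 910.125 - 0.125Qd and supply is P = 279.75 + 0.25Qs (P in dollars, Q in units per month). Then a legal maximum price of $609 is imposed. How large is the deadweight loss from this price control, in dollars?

Rearranging demand gives Qd = 7281 - 8P; rearranging supply gives Qs = 4P - 1119. Setting quantity demanded equal to quantity supplied, 7281 - 8P = 4P - 1119, gives P* = 700 and Q* = 1681.
Since 609 < 700, the ceiling is binding.
At P = 609: Qd = 7281 - 8·609 = 2409 and Qs = 4·609 - 1119 = 1317.
Quantity traded falls to 1317. At Q = 1317 the demand price is (7281 - 1317)/8 = 745.5 and the supply price is (1119 + 1317)/4 = 609.
Deadweight loss = ½ · (745.5 - 609) · (1681 - 1317) = ½ · 136.5 · 364 = 24843.

24843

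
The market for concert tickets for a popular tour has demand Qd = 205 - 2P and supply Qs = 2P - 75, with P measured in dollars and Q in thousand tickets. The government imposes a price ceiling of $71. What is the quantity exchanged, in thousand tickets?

65

Without the control the market clears where 205 - 2P = 2P - 75, i.e. P* = 70 and Q* = 65.
The ceiling of 71 is above the equilibrium price 70, so it is not binding; the market clears at P* = 70, Q* = 65.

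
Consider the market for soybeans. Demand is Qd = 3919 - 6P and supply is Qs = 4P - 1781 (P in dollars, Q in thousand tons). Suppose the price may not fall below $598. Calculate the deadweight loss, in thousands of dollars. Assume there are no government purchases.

5880

Without the control the market clears where 3919 - 6P = 4P - 1781, i.e. P* = 570 and Q* = 499.
Since 598 > 570, the floor is binding.
At P = 598: Qd = 3919 - 6·598 = 331 and Qs = 4·598 - 1781 = 611.
Quantity traded falls to 331. At Q = 331 the demand price is (3919 - 331)/6 = 598 and the supply price is (1781 + 331)/4 = 528.
Deadweight loss = ½ · (598 - 528) · (499 - 331) = ½ · 70 · 168 = 5880.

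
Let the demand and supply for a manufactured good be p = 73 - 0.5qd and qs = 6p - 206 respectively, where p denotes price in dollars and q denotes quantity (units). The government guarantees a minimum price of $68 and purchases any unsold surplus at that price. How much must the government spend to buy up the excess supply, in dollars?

Rearranging demand gives qd = 146 - 2p. Without the control the market clears where 146 - 2p = 6p - 206, i.e. p* = 44 and q* = 58.
The floor of 68 is above the equilibrium price 44, so it binds.
At p = 68: qd = 146 - 2·68 = 10 and qs = 6·68 - 206 = 202.
Surplus = qs - qd = 192.
Government expenditure = surplus × support price = 192 × 68 = 13056.

13056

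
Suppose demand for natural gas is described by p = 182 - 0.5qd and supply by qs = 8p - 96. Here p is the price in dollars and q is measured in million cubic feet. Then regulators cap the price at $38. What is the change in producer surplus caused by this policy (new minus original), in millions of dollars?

Rearranging demand gives qd = 364 - 2p. Equilibrium: 364 - 2p = 8p - 96, so 460 = 10p and p* = 46, q* = 272.
Since 38 < 46, the ceiling is binding.
At p = 38: qd = 364 - 2·38 = 288 and qs = 8·38 - 96 = 208.
Producer surplus without the control is ½ · (46 - 12) · 272 = 4624.
With the ceiling, producers sell 208 units at 38, so PS = ½ · (38 - 12) · 208 = 2704.
Change in producer surplus = 2704 - 4624 = -1920.

-1920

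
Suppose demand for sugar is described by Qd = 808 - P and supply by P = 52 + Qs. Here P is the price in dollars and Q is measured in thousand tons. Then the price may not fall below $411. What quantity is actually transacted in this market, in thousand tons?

378

Rearranging supply gives Qs = P - 52. Setting quantity demanded equal to quantity supplied, 808 - P = P - 52, gives P* = 430 and Q* = 378.
Since 411 is below P* = 430, the floor does not bind and the free-market outcome prevails.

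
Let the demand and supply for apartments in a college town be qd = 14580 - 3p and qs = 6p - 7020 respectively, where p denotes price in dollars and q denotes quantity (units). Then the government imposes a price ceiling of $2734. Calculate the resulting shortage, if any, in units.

Without the control the market clears where 14580 - 3p = 6p - 7020, i.e. p* = 2400 and q* = 7380.
The ceiling of 2734 is above the equilibrium price 2400, so it is not binding; the market clears at p* = 2400, q* = 7380.
Since the control does not bind, there is no shortage.

0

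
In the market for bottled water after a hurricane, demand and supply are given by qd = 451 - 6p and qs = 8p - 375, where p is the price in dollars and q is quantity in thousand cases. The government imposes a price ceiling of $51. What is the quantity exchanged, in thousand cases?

33

Setting quantity demanded equal to quantity supplied, 451 - 6p = 8p - 375, gives p* = 59 and q* = 97.
Because the ceiling (51) lies below the market-clearing price, it is binding.
At p = 51: qd = 451 - 6·51 = 145 and qs = 8·51 - 375 = 33.
The quantity actually transacted is the short side, supply: 33.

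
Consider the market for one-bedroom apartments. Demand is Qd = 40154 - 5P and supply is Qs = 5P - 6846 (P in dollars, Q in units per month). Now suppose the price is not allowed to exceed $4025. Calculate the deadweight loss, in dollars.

In a free market, 40154 - 5P = 5P - 6846 gives the equilibrium P* = 4700, Q* = 16654.
Since 4025 < 4700, the ceiling is binding.
At P = 4025: Qd = 40154 - 5·4025 = 20029 and Qs = 5·4025 - 6846 = 13279.
Quantity traded falls to 13279. At Q = 13279 the demand price is (40154 - 13279)/5 = 5375 and the supply price is (6846 + 13279)/5 = 4025.
Deadweight loss = ½ · (5375 - 4025) · (16654 - 13279) = ½ · 1350 · 3375 = 2278125.

2278125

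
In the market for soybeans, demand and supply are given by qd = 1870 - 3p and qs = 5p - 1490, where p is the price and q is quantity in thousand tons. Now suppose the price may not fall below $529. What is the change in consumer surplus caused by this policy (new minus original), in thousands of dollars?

-48668.5

In a free market, 1870 - 3p = 5p - 1490 gives the equilibrium p* = 420, q* = 610.
Since 529 > 420, the floor is binding.
At p = 529: qd = 1870 - 3·529 = 283 and qs = 5·529 - 1490 = 1155.
Consumer surplus without the control is ½ · (1870/3 - 420) · 610 = 186050/3.
With the floor, consumers buy 283 units at 529, so CS = ½ · (1870/3 - 529) · 283 = 80089/6.
Change in consumer surplus = 80089/6 - 186050/3 = -48668.5.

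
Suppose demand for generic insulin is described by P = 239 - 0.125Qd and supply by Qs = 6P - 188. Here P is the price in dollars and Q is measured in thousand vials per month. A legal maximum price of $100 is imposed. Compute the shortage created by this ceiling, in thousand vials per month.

700

Rearranging demand gives Qd = 1912 - 8P. Equilibrium: 1912 - 8P = 6P - 188, so 2100 = 14P and P* = 150, Q* = 712.
Since 100 < 150, the ceiling is binding.
At P = 100: Qd = 1912 - 8·100 = 1112 and Qs = 6·100 - 188 = 412.
Shortage = Qd - Qs = 1112 - 412 = 700.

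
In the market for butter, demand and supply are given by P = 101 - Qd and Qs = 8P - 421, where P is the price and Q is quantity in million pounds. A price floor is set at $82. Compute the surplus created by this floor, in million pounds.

216

Rearranging demand gives Qd = 101 - P. In a free market, 101 - P = 8P - 421 gives the equilibrium P* = 58, Q* = 43.
Since 82 > 58, the floor is binding.
At P = 82: Qd = 101 - 82 = 19 and Qs = 8·82 - 421 = 235.
Surplus = Qs - Qd = 235 - 19 = 216.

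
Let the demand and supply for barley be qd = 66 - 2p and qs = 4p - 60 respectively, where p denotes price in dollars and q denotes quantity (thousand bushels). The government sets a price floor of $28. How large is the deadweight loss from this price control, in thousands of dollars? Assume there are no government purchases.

Equilibrium: 66 - 2p = 4p - 60, so 126 = 6p and p* = 21, q* = 24.
Since 28 > 21, the floor is binding.
At p = 28: qd = 66 - 2·28 = 10 and qs = 4·28 - 60 = 52.
Quantity traded falls to 10. At q = 10 the demand price is (66 - 10)/2 = 28 and the supply price is (60 + 10)/4 = 17.5.
Deadweight loss = ½ · (28 - 17.5) · (24 - 10) = ½ · 10.5 · 14 = 73.5.

73.5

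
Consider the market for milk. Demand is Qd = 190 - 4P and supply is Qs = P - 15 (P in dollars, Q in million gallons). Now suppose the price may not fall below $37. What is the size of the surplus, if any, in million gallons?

In a free market, 190 - 4P = P - 15 gives the equilibrium P* = 41, Q* = 26.
Since 37 is below P* = 41, the floor does not bind and the free-market outcome prevails.
Since the control does not bind, there is no surplus.

0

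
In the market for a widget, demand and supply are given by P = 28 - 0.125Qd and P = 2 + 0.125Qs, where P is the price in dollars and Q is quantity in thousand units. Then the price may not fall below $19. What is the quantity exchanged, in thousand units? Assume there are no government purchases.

72

Rearranging demand gives Qd = 224 - 8P; rearranging supply gives Qs = 8P - 16. Without the control the market clears where 224 - 8P = 8P - 16, i.e. P* = 15 and Q* = 104.
Since 19 > 15, the floor is binding.
At P = 19: Qd = 224 - 8·19 = 72 and Qs = 8·19 - 16 = 136.
The quantity actually transacted is the short side, demand: 72.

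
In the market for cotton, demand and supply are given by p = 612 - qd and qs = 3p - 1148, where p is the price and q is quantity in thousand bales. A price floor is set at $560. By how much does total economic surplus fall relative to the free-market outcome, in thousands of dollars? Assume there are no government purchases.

9600

Rearranging demand gives qd = 612 - p. Equilibrium: 612 - p = 3p - 1148, so 1760 = 4p and p* = 440, q* = 172.
Because the floor (560) lies above the market-clearing price, it is binding.
At p = 560: qd = 612 - 560 = 52 and qs = 3·560 - 1148 = 532.
Quantity traded falls to 52. At q = 52 the demand price is 612 - 52 = 560 and the supply price is (1148 + 52)/3 = 400.
Deadweight loss = ½ · (560 - 400) · (172 - 52) = ½ · 160 · 120 = 9600.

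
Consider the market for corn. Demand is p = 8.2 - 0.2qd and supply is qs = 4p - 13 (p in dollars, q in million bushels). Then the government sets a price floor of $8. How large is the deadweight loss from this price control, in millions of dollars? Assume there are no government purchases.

Rearranging demand gives qd = 41 - 5p. Setting quantity demanded equal to quantity supplied, 41 - 5p = 4p - 13, gives p* = 6 and q* = 11.
The floor of 8 is above the equilibrium price 6, so it binds.
At p = 8: qd = 41 - 5·8 = 1 and qs = 4·8 - 13 = 19.
Quantity traded falls to 1. At q = 1 the demand price is (41 - 1)/5 = 8 and the supply price is (13 + 1)/4 = 3.5.
Deadweight loss = ½ · (8 - 3.5) · (11 - 1) = ½ · 4.5 · 10 = 22.5.

22.5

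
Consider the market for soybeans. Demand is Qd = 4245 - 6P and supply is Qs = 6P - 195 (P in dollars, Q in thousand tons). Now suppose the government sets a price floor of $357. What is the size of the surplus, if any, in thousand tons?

Without the control the market clears where 4245 - 6P = 6P - 195, i.e. P* = 370 and Q* = 2025.
The floor of 357 is below the equilibrium price 370, so it is not binding; the market clears at P* = 370, Q* = 2025.
Since the control does not bind, there is no surplus.

0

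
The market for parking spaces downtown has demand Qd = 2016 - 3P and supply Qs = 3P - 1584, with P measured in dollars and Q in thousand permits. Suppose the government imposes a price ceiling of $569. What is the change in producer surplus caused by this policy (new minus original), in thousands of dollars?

In a free market, 2016 - 3P = 3P - 1584 gives the equilibrium P* = 600, Q* = 216.
The ceiling of 569 is below the equilibrium price 600, so it binds.
At P = 569: Qd = 2016 - 3·569 = 309 and Qs = 3·569 - 1584 = 123.
Producer surplus without the control is ½ · (600 - 528) · 216 = 7776.
With the ceiling, producers sell 123 units at 569, so PS = ½ · (569 - 528) · 123 = 2521.5.
Change in producer surplus = 2521.5 - 7776 = -5254.5.

-5254.5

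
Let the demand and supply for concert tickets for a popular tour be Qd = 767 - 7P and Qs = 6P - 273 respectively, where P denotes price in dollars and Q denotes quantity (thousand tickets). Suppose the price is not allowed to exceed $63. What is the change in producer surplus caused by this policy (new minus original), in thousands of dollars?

In a free market, 767 - 7P = 6P - 273 gives the equilibrium P* = 80, Q* = 207.
The ceiling of 63 is below the equilibrium price 80, so it binds.
At P = 63: Qd = 767 - 7·63 = 326 and Qs = 6·63 - 273 = 105.
Producer surplus without the control is ½ · (80 - 45.5) · 207 = 3570.75.
With the ceiling, producers sell 105 units at 63, so PS = ½ · (63 - 45.5) · 105 = 918.75.
Change in producer surplus = 918.75 - 3570.75 = -2652.

-2652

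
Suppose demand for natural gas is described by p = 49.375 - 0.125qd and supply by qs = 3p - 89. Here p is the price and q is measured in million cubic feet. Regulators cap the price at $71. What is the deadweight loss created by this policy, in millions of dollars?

0

Rearranging demand gives qd = 395 - 8p. In a free market, 395 - 8p = 3p - 89 gives the equilibrium p* = 44, q* = 43.
The ceiling of 71 is above the equilibrium price 44, so it is not binding; the market clears at p* = 44, q* = 43.
Since the control does not bind, no trades are prevented and deadweight loss is zero.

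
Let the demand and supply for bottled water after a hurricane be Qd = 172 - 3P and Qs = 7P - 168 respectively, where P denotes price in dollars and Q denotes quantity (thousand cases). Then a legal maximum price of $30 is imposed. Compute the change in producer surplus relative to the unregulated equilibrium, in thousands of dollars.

-224

Equilibrium: 172 - 3P = 7P - 168, so 340 = 10P and P* = 34, Q* = 70.
Because the ceiling (30) lies below the market-clearing price, it is binding.
At P = 30: Qd = 172 - 3·30 = 82 and Qs = 7·30 - 168 = 42.
Producer surplus without the control is ½ · (34 - 24) · 70 = 350.
With the ceiling, producers sell 42 units at 30, so PS = ½ · (30 - 24) · 42 = 126.
Change in producer surplus = 126 - 350 = -224.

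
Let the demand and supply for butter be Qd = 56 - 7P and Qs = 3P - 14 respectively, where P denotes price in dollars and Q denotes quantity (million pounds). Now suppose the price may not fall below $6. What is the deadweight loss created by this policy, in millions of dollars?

Equilibrium: 56 - 7P = 3P - 14, so 70 = 10P and P* = 7, Q* = 7.
Since 6 is below P* = 7, the floor does not bind and the free-market outcome prevails.
Since the control does not bind, no trades are prevented and deadweight loss is zero.

0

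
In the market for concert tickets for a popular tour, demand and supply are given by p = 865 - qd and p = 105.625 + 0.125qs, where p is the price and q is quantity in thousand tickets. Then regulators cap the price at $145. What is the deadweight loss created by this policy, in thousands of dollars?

72900

Rearranging demand gives qd = 865 - p; rearranging supply gives qs = 8p - 845. In a free market, 865 - p = 8p - 845 gives the equilibrium p* = 190, q* = 675.
Since 145 < 190, the ceiling is binding.
At p = 145: qd = 865 - 145 = 720 and qs = 8·145 - 845 = 315.
Quantity traded falls to 315. At q = 315 the demand price is 865 - 315 = 550 and the supply price is (845 + 315)/8 = 145.
Deadweight loss = ½ · (550 - 145) · (675 - 315) = ½ · 405 · 360 = 72900.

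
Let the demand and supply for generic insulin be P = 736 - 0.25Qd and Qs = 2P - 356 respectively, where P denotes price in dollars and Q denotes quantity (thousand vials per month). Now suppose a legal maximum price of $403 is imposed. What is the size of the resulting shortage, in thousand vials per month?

Rearranging demand gives Qd = 2944 - 4P. Without the control the market clears where 2944 - 4P = 2P - 356, i.e. P* = 550 and Q* = 744.
Since 403 < 550, the ceiling is binding.
At P = 403: Qd = 2944 - 4·403 = 1332 and Qs = 2·403 - 356 = 450.
Shortage = Qd - Qs = 1332 - 450 = 882.

882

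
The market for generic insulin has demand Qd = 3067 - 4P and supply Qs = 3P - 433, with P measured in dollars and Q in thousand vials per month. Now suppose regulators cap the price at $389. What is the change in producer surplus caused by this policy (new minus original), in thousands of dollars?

Without the control the market clears where 3067 - 4P = 3P - 433, i.e. P* = 500 and Q* = 1067.
The ceiling of 389 is below the equilibrium price 500, so it binds.
At P = 389: Qd = 3067 - 4·389 = 1511 and Qs = 3·389 - 433 = 734.
Producer surplus without the control is ½ · (500 - 433/3) · 1067 = 1138489/6.
With the ceiling, producers sell 734 units at 389, so PS = ½ · (389 - 433/3) · 734 = 269378/3.
Change in producer surplus = 269378/3 - 1138489/6 = -99955.5.

-99955.5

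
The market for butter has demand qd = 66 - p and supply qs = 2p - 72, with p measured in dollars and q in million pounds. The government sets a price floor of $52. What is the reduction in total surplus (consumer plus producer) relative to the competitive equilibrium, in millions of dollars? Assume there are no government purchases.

Equilibrium: 66 - p = 2p - 72, so 138 = 3p and p* = 46, q* = 20.
Because the floor (52) lies above the market-clearing price, it is binding.
At p = 52: qd = 66 - 52 = 14 and qs = 2·52 - 72 = 32.
Quantity traded falls to 14. At q = 14 the demand price is 66 - 14 = 52 and the supply price is (72 + 14)/2 = 43.
Deadweight loss = ½ · (52 - 43) · (20 - 14) = ½ · 9 · 6 = 27.

27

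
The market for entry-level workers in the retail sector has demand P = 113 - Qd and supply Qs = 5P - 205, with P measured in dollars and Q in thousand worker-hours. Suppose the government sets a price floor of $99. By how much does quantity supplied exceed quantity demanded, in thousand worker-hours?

Rearranging demand gives Qd = 113 - P. Without the control the market clears where 113 - P = 5P - 205, i.e. P* = 53 and Q* = 60.
The floor of 99 is above the equilibrium price 53, so it binds.
At P = 99: Qd = 113 - 99 = 14 and Qs = 5·99 - 205 = 290.
Surplus = Qs - Qd = 290 - 14 = 276.

276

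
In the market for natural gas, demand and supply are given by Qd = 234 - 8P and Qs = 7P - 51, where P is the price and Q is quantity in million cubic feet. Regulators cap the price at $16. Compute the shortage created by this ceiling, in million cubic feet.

Equilibrium: 234 - 8P = 7P - 51, so 285 = 15P and P* = 19, Q* = 82.
The ceiling of 16 is below the equilibrium price 19, so it binds.
At P = 16: Qd = 234 - 8·16 = 106 and Qs = 7·16 - 51 = 61.
Shortage = Qd - Qs = 106 - 61 = 45.

45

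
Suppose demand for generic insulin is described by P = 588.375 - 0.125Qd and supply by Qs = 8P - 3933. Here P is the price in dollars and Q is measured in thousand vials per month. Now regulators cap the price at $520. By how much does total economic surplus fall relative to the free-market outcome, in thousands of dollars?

3200

Rearranging demand gives Qd = 4707 - 8P. Setting quantity demanded equal to quantity supplied, 4707 - 8P = 8P - 3933, gives P* = 540 and Q* = 387.
Since 520 < 540, the ceiling is binding.
At P = 520: Qd = 4707 - 8·520 = 547 and Qs = 8·520 - 3933 = 227.
Quantity traded falls to 227. At Q = 227 the demand price is (4707 - 227)/8 = 560 and the supply price is (3933 + 227)/8 = 520.
Deadweight loss = ½ · (560 - 520) · (387 - 227) = ½ · 40 · 160 = 3200.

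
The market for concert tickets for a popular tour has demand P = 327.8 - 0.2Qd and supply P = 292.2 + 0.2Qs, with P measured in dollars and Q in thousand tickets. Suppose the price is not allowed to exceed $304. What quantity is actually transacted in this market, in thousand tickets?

Rearranging demand gives Qd = 1639 - 5P; rearranging supply gives Qs = 5P - 1461. Equilibrium: 1639 - 5P = 5P - 1461, so 3100 = 10P and P* = 310, Q* = 89.
Because the ceiling (304) lies below the market-clearing price, it is binding.
At P = 304: Qd = 1639 - 5·304 = 119 and Qs = 5·304 - 1461 = 59.
The quantity actually transacted is the short side, supply: 59.

59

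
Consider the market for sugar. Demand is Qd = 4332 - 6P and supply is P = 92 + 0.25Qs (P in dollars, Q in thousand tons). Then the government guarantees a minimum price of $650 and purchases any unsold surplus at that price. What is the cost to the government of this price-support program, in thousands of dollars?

Rearranging supply gives Qs = 4P - 368. In a free market, 4332 - 6P = 4P - 368 gives the equilibrium P* = 470, Q* = 1512.
The floor of 650 is above the equilibrium price 470, so it binds.
At P = 650: Qd = 4332 - 6·650 = 432 and Qs = 4·650 - 368 = 2232.
Surplus = Qs - Qd = 1800.
Government expenditure = surplus × support price = 1800 × 650 = 1170000.

1170000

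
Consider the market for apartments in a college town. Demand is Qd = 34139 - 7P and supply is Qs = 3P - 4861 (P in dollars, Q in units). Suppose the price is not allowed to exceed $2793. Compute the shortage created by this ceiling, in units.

11070

Without the control the market clears where 34139 - 7P = 3P - 4861, i.e. P* = 3900 and Q* = 6839.
Since 2793 < 3900, the ceiling is binding.
At P = 2793: Qd = 34139 - 7·2793 = 14588 and Qs = 3·2793 - 4861 = 3518.
Shortage = Qd - Qs = 14588 - 3518 = 11070.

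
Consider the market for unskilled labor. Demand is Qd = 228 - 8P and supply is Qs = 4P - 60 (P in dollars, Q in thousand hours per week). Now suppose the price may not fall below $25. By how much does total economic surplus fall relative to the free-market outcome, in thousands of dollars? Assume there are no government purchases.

12

Without the control the market clears where 228 - 8P = 4P - 60, i.e. P* = 24 and Q* = 36.
Since 25 > 24, the floor is binding.
At P = 25: Qd = 228 - 8·25 = 28 and Qs = 4·25 - 60 = 40.
Quantity traded falls to 28. At Q = 28 the demand price is (228 - 28)/8 = 25 and the supply price is (60 + 28)/4 = 22.
Deadweight loss = ½ · (25 - 22) · (36 - 28) = ½ · 3 · 8 = 12.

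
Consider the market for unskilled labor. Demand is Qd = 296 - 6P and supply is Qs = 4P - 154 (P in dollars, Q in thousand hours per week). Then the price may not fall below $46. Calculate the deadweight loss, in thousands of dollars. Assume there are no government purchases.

7.5

Setting quantity demanded equal to quantity supplied, 296 - 6P = 4P - 154, gives P* = 45 and Q* = 26.
The floor of 46 is above the equilibrium price 45, so it binds.
At P = 46: Qd = 296 - 6·46 = 20 and Qs = 4·46 - 154 = 30.
Quantity traded falls to 20. At Q = 20 the demand price is (296 - 20)/6 = 46 and the supply price is (154 + 20)/4 = 43.5.
Deadweight loss = ½ · (46 - 43.5) · (26 - 20) = ½ · 2.5 · 6 = 7.5.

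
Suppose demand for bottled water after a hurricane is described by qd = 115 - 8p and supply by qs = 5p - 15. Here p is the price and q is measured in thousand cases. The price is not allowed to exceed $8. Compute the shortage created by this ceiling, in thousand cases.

Setting quantity demanded equal to quantity supplied, 115 - 8p = 5p - 15, gives p* = 10 and q* = 35.
Because the ceiling (8) lies below the market-clearing price, it is binding.
At p = 8: qd = 115 - 8·8 = 51 and qs = 5·8 - 15 = 25.
Shortage = qd - qs = 51 - 25 = 26.

26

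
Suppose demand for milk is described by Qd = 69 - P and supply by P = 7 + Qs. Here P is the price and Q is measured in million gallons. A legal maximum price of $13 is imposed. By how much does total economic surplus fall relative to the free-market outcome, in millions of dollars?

625

Rearranging supply gives Qs = P - 7. Without the control the market clears where 69 - P = P - 7, i.e. P* = 38 and Q* = 31.
Because the ceiling (13) lies below the market-clearing price, it is binding.
At P = 13: Qd = 69 - 13 = 56 and Qs = 13 - 7 = 6.
Quantity traded falls to 6. At Q = 6 the demand price is 69 - 6 = 63 and the supply price is 7 + 6 = 13.
Deadweight loss = ½ · (63 - 13) · (31 - 6) = ½ · 50 · 25 = 625.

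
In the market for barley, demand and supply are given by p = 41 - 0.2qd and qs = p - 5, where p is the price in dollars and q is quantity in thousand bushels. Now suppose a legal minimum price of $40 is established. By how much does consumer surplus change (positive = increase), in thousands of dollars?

-87.5

Rearranging demand gives qd = 205 - 5p. Without the control the market clears where 205 - 5p = p - 5, i.e. p* = 35 and q* = 30.
The floor of 40 is above the equilibrium price 35, so it binds.
At p = 40: qd = 205 - 5·40 = 5 and qs = 40 - 5 = 35.
Consumer surplus without the control is ½ · (41 - 35) · 30 = 90.
With the floor, consumers buy 5 units at 40, so CS = ½ · (41 - 40) · 5 = 2.5.
Change in consumer surplus = 2.5 - 90 = -87.5.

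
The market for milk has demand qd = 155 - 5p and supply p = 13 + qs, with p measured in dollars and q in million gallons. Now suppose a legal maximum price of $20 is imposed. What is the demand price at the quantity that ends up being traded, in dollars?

Rearranging supply gives qs = p - 13. Equilibrium: 155 - 5p = p - 13, so 168 = 6p and p* = 28, q* = 15.
Because the ceiling (20) lies below the market-clearing price, it is binding.
At p = 20: qd = 155 - 5·20 = 55 and qs = 20 - 13 = 7.
Only 7 units reach the market. On the demand curve, the marginal buyer's willingness to pay at q = 7 is (155 - 7)/5 = 29.6.

29.6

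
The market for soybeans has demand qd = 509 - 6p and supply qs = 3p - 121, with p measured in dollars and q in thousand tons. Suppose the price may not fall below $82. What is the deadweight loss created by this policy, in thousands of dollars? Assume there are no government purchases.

Without the control the market clears where 509 - 6p = 3p - 121, i.e. p* = 70 and q* = 89.
Because the floor (82) lies above the market-clearing price, it is binding.
At p = 82: qd = 509 - 6·82 = 17 and qs = 3·82 - 121 = 125.
Quantity traded falls to 17. At q = 17 the demand price is (509 - 17)/6 = 82 and the supply price is (121 + 17)/3 = 46.
Deadweight loss = ½ · (82 - 46) · (89 - 17) = ½ · 36 · 72 = 1296.

1296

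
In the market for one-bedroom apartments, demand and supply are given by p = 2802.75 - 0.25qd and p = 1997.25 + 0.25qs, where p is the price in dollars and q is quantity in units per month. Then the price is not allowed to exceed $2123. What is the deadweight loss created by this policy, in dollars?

Rearranging demand gives qd = 11211 - 4p; rearranging supply gives qs = 4p - 7989. Setting quantity demanded equal to quantity supplied, 11211 - 4p = 4p - 7989, gives p* = 2400 and q* = 1611.
The ceiling of 2123 is below the equilibrium price 2400, so it binds.
At p = 2123: qd = 11211 - 4·2123 = 2719 and qs = 4·2123 - 7989 = 503.
Quantity traded falls to 503. At q = 503 the demand price is (11211 - 503)/4 = 2677 and the supply price is (7989 + 503)/4 = 2123.
Deadweight loss = ½ · (2677 - 2123) · (1611 - 503) = ½ · 554 · 1108 = 306916.

306916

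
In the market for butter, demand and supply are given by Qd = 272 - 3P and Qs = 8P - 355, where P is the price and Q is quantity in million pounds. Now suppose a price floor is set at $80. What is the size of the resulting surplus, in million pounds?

Equilibrium: 272 - 3P = 8P - 355, so 627 = 11P and P* = 57, Q* = 101.
Since 80 > 57, the floor is binding.
At P = 80: Qd = 272 - 3·80 = 32 and Qs = 8·80 - 355 = 285.
Surplus = Qs - Qd = 285 - 32 = 253.

253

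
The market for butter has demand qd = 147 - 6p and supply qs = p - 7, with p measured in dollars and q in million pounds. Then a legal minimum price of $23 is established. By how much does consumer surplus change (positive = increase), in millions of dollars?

In a free market, 147 - 6p = p - 7 gives the equilibrium p* = 22, q* = 15.
The floor of 23 is above the equilibrium price 22, so it binds.
At p = 23: qd = 147 - 6·23 = 9 and qs = 23 - 7 = 16.
Consumer surplus without the control is ½ · (24.5 - 22) · 15 = 18.75.
With the floor, consumers buy 9 units at 23, so CS = ½ · (24.5 - 23) · 9 = 6.75.
Change in consumer surplus = 6.75 - 18.75 = -12.

-12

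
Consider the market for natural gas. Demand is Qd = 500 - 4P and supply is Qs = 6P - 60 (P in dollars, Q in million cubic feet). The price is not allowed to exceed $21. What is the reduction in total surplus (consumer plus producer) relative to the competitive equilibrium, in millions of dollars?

In a free market, 500 - 4P = 6P - 60 gives the equilibrium P* = 56, Q* = 276.
Because the ceiling (21) lies below the market-clearing price, it is binding.
At P = 21: Qd = 500 - 4·21 = 416 and Qs = 6·21 - 60 = 66.
Quantity traded falls to 66. At Q = 66 the demand price is (500 - 66)/4 = 108.5 and the supply price is (60 + 66)/6 = 21.
Deadweight loss = ½ · (108.5 - 21) · (276 - 66) = ½ · 87.5 · 210 = 9187.5.

9187.5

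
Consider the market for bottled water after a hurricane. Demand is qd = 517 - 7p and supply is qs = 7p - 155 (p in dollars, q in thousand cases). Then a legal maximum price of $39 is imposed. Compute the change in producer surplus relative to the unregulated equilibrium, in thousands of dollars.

Setting quantity demanded equal to quantity supplied, 517 - 7p = 7p - 155, gives p* = 48 and q* = 181.
The ceiling of 39 is below the equilibrium price 48, so it binds.
At p = 39: qd = 517 - 7·39 = 244 and qs = 7·39 - 155 = 118.
Producer surplus without the control is ½ · (48 - 155/7) · 181 = 32761/14.
With the ceiling, producers sell 118 units at 39, so PS = ½ · (39 - 155/7) · 118 = 6962/7.
Change in producer surplus = 6962/7 - 32761/14 = -1345.5.

-1345.5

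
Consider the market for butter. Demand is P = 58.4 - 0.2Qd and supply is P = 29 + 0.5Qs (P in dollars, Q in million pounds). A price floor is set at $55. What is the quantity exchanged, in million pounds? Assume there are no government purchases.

Rearranging demand gives Qd = 292 - 5P; rearranging supply gives Qs = 2P - 58. Without the control the market clears where 292 - 5P = 2P - 58, i.e. P* = 50 and Q* = 42.
Since 55 > 50, the floor is binding.
At P = 55: Qd = 292 - 5·55 = 17 and Qs = 2·55 - 58 = 52.
The quantity actually transacted is the short side, demand: 17.

17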